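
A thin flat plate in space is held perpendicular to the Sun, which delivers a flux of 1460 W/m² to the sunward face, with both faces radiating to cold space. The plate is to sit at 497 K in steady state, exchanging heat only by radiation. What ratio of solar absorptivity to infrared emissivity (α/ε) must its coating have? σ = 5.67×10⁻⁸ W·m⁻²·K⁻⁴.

α/ε ≈ 4.74

Balance: αS·A = εσ·2A·T⁴ ⇒ α/ε = 2σT⁴/S.
α/ε = 2·5.67×10⁻⁸·(497)⁴/1460 = 2·5.67×10⁻⁸·6.101×10¹⁰/1460.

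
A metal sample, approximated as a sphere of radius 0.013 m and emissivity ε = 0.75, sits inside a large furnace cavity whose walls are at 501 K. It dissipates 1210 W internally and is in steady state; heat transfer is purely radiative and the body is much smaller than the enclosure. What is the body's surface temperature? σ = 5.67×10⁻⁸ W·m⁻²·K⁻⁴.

For a small grey body in a large enclosure, net radiated power = εσA(T⁴ − T_w⁴).
Steady state: P = εσA(T⁴ − T_w⁴) with A = 4πr² = 0.002124 m².
T⁴ = P/(εσA) + T_w⁴ = 1210/(0.75·5.67×10⁻⁸·0.002124) + (501)⁴
    = 1.340×10¹³ + 6.300×10¹⁰ = 1.346×10¹³ K⁴.

T ≈ 1920 K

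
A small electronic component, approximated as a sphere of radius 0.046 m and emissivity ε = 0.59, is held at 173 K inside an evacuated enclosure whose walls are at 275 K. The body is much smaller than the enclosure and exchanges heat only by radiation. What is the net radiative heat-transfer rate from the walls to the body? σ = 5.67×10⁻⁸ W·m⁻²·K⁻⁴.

P_net ≈ 4.29 W

For a small grey body in a large enclosure: P_net = εσA(T_body⁴ − T_wall⁴).
A = 4πr² = 0.02659 m²; T_body⁴ − T_wall⁴ = 8.957×10⁸ − 5.719×10⁹ = -4.823×10⁹ K⁴.
|P_net| = 0.59·5.67×10⁻⁸·0.02659·4.823×10⁹.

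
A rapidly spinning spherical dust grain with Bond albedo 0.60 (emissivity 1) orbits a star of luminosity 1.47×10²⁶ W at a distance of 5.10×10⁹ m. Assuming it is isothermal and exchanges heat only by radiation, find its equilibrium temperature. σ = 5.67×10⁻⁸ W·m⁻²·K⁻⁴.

T ≈ 944 K

First find the stellar flux at distance d: S = L/(4πd²) = 1.47×10²⁶/(4π·(5.10×10⁹)²) = 4.497×10⁵ W/m².
For an isothermal sphere, absorbed (1−a)S·πr² = emitted σ·4πr²·T⁴, so T⁴ = (1−a)S/(4σ).
T⁴ = 0.400·4.497×10⁵/(4·5.67×10⁻⁸) = 7.932×10¹¹ K⁴.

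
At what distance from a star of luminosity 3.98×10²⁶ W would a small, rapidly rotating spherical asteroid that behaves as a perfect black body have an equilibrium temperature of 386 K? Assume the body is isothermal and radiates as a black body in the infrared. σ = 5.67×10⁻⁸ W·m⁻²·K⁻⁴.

d ≈ 7.93×10¹⁰ m

For an isothermal black-emitting sphere, (1−a)S·πr² = σ·4πr²·T⁴ ⇒ S = 4σT⁴/(1−a).
S = 4·5.67×10⁻⁸·(386)⁴/1.00 = 5035 W/m².
Flux falls as S = L/(4πd²), so d = √(L/(4πS)) = √(3.98×10²⁶/(4π·5035)).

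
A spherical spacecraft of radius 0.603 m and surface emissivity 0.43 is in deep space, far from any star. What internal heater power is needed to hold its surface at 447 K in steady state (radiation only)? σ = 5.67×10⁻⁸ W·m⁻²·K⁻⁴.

P ≈ 4450 W

P = εσ·4πr²·T⁴.
4πr² = 4.569 m²; T⁴ = 3.992×10¹⁰ K⁴.
P = 0.43·5.67×10⁻⁸·4.569·3.992×10¹⁰.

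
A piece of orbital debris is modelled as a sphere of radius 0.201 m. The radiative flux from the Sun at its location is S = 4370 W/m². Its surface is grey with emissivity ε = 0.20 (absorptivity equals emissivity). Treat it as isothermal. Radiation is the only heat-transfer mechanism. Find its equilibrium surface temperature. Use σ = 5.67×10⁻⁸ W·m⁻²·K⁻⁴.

At equilibrium, absorbed power = emitted power.
Absorbing cross-section = πr² = 0.1269 m²; emitting surface = 4πr² = 0.5077 m² (ratio 4).
εS·A_cross = εσ·A_surf·T⁴  ⇒  T⁴ = S/(4σ)   (ε cancels).
T⁴ = 4370/(4·5.67×10⁻⁸) = 1.927×10¹⁰ K⁴.
T = (1.927×10¹⁰)^(1/4).

T ≈ 373 K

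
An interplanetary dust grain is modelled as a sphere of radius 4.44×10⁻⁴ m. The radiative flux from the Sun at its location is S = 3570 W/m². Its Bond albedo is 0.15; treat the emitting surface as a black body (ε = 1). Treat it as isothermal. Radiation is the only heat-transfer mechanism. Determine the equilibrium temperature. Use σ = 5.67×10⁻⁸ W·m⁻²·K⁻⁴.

At equilibrium, absorbed power = emitted power.
Absorbing cross-section = πr² = 6.193×10⁻⁷ m²; emitting surface = 4πr² = 2.477×10⁻⁶ m² (ratio 4).
(1−a)S·A_cross = εσ·A_surf·T⁴  ⇒  T⁴ = (1−a)S/(4σ).
T⁴ = 0.850·3570/(4·5.67×10⁻⁸) = 1.338×10¹⁰ K⁴.
T = (1.338×10¹⁰)^(1/4).

T ≈ 340 K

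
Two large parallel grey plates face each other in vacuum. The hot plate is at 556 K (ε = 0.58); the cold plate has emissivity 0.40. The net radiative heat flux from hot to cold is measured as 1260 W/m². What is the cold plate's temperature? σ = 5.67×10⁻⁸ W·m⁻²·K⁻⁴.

q = σ(T₁⁴ − T₂⁴)/(1/ε₁ + 1/ε₂ − 1); denominator = 3.224.
T₂⁴ = T₁⁴ − q·(1/ε₁+1/ε₂−1)/σ = 9.557×10¹⁰ − 1260·3.224/5.67×10⁻⁸
    = 2.392×10¹⁰ K⁴.

T₂ ≈ 393 K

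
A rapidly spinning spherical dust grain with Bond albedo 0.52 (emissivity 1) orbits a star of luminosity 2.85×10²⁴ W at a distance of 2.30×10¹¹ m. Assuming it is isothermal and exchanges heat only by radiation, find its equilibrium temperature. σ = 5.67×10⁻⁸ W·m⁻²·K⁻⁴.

T ≈ 54.9 K

First find the stellar flux at distance d: S = L/(4πd²) = 2.85×10²⁴/(4π·(2.30×10¹¹)²) = 4.287 W/m².
For an isothermal sphere, absorbed (1−a)S·πr² = emitted σ·4πr²·T⁴, so T⁴ = (1−a)S/(4σ).
T⁴ = 0.480·4.287/(4·5.67×10⁻⁸) = 9.074×10⁶ K⁴.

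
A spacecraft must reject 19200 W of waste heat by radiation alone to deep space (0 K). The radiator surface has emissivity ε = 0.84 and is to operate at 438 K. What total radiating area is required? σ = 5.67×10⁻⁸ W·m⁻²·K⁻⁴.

P = εσA T⁴ ⇒ A = P/(εσT⁴).
T⁴ = 3.680×10¹⁰ K⁴.
A = 19200/(0.84 × 5.67×10⁻⁸ × 3.680×10¹⁰).

A ≈ 11.0 m²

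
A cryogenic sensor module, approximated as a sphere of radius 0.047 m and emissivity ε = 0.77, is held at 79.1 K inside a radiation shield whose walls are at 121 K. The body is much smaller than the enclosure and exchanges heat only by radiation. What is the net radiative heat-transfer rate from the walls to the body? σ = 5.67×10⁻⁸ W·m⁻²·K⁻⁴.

For a small grey body in a large enclosure: P_net = εσA(T_body⁴ − T_wall⁴).
A = 4πr² = 0.02776 m²; T_body⁴ − T_wall⁴ = 3.915×10⁷ − 2.144×10⁸ = -1.752×10⁸ K⁴.
|P_net| = 0.77·5.67×10⁻⁸·0.02776·1.752×10⁸.

P_net ≈ 0.212 W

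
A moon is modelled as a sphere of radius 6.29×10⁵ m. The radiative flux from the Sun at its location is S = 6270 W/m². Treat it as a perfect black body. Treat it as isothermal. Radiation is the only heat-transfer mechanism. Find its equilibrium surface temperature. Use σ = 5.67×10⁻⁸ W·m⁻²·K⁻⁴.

At equilibrium, absorbed power = emitted power.
Absorbing cross-section = πr² = 1.243×10¹² m²; emitting surface = 4πr² = 4.972×10¹² m² (ratio 4).
S·A_cross = εσ·A_surf·T⁴  ⇒  T⁴ = S/(4σ).
T⁴ = 1.00·6270/(4·5.67×10⁻⁸) = 2.765×10¹⁰ K⁴.
T = (2.765×10¹⁰)^(1/4).

T ≈ 408 K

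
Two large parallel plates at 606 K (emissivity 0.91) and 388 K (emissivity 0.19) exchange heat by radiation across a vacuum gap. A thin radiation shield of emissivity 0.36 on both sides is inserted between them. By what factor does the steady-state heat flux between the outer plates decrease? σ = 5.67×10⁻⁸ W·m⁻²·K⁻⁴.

Without shield: q₀ = σΔ(T⁴)/(1/ε₁+1/ε₂−1) with denominator 5.362.
With shield the two gaps are in series; the resistances add: (1/ε₁+1/ε_s−1)+(1/ε_s+1/ε₂−1) = 2.877+7.041 = 9.918.
Heat-flux ratio q₀/q = 9.918/5.362.

factor ≈ 1.85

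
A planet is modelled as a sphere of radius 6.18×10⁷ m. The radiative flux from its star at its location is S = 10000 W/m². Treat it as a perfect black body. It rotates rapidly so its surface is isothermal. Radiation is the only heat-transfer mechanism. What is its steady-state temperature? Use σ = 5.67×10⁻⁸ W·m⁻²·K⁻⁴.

T ≈ 458 K

At equilibrium, absorbed power = emitted power.
Absorbing cross-section = πr² = 1.200×10¹⁶ m²; emitting surface = 4πr² = 4.799×10¹⁶ m² (ratio 4).
S·A_cross = εσ·A_surf·T⁴  ⇒  T⁴ = S/(4σ).
T⁴ = 1.00·10000/(4·5.67×10⁻⁸) = 4.409×10¹⁰ K⁴.
T = (4.409×10¹⁰)^(1/4).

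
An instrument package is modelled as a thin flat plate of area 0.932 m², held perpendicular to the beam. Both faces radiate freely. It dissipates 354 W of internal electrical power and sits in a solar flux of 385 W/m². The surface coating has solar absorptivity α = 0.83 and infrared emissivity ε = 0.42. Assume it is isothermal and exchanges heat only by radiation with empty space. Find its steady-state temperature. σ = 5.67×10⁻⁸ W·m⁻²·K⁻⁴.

T ≈ 348 K

At steady state, absorbed solar power + internal power = radiated power.
Absorbed: α·S·A_cross = 0.83·385·0.9320 = 297.8 W (cross-section A).
Total input = 297.8 + 354 = 651.8 W.
Radiated: εσ·A_surf·T⁴ with A_surf = 2A = 1.864 m².
T⁴ = 651.8/(0.42·5.67×10⁻⁸·1.864) = 1.468×10¹⁰ K⁴.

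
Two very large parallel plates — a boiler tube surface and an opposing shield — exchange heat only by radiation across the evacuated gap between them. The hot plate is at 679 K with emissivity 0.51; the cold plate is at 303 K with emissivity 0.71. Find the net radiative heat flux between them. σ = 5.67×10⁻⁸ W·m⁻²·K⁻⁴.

q ≈ 4890 W/m²

For two infinite grey parallel plates, q = σ(T₁⁴ − T₂⁴)/(1/ε₁ + 1/ε₂ − 1).
T₁⁴ − T₂⁴ = 2.126×10¹¹ − 8.429×10⁹ = 2.041×10¹¹ K⁴.
1/ε₁ + 1/ε₂ − 1 = 1.961 + 1.408 − 1 = 2.369.
q = 5.67×10⁻⁸ × 2.041×10¹¹ / 2.369.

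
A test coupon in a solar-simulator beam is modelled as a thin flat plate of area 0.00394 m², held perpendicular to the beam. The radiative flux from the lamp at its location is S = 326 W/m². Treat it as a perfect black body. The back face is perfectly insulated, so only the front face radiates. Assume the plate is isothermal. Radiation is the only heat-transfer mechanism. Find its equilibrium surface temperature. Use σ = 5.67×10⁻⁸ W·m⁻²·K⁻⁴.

At equilibrium, absorbed power = emitted power.
Absorbing cross-section = A = 0.003940 m²; emitting surface = A = 0.003940 m² (ratio 1).
S·A_cross = εσ·A_surf·T⁴  ⇒  T⁴ = S/(1σ).
T⁴ = 1.00·326/(1·5.67×10⁻⁸) = 5.750×10⁹ K⁴.
T = (5.750×10⁹)^(1/4).

T ≈ 275 K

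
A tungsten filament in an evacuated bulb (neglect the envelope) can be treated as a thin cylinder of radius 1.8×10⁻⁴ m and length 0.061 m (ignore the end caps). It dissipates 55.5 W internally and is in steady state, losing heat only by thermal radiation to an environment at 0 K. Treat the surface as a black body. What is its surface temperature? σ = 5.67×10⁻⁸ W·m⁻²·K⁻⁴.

T ≈ 1940 K

Steady state: internal power = radiated power, P = εσA T⁴.
Radiating area A = 2πrL = 6.899×10⁻⁵ m².
T⁴ = P/(εσA) = 55.5/(1.0·5.67×10⁻⁸·6.899×10⁻⁵) = 1.419×10¹³ K⁴.
T = (1.419×10¹³)^(1/4).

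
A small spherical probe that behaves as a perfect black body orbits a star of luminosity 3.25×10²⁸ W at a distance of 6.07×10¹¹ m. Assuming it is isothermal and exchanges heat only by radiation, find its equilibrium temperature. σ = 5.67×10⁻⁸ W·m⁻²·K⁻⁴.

T ≈ 419 K

First find the stellar flux at distance d: S = L/(4πd²) = 3.25×10²⁸/(4π·(6.07×10¹¹)²) = 7019 W/m².
For an isothermal sphere, absorbed (1−a)S·πr² = emitted σ·4πr²·T⁴, so T⁴ = (1−a)S/(4σ).
T⁴ = 1.00·7019/(4·5.67×10⁻⁸) = 3.095×10¹⁰ K⁴.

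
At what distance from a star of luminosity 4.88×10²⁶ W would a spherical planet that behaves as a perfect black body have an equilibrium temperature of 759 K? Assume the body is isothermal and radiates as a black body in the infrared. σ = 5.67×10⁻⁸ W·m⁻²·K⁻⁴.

For an isothermal black-emitting sphere, (1−a)S·πr² = σ·4πr²·T⁴ ⇒ S = 4σT⁴/(1−a).
S = 4·5.67×10⁻⁸·(759)⁴/1.00 = 75270 W/m².
Flux falls as S = L/(4πd²), so d = √(L/(4πS)) = √(4.88×10²⁶/(4π·75270)).

d ≈ 2.27×10¹⁰ m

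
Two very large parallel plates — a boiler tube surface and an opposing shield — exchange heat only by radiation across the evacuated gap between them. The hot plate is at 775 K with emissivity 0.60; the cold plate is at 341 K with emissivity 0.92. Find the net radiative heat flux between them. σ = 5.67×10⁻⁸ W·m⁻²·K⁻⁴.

q ≈ 11200 W/m²

For two infinite grey parallel plates, q = σ(T₁⁴ − T₂⁴)/(1/ε₁ + 1/ε₂ − 1).
T₁⁴ − T₂⁴ = 3.608×10¹¹ − 1.352×10¹⁰ = 3.472×10¹¹ K⁴.
1/ε₁ + 1/ε₂ − 1 = 1.667 + 1.087 − 1 = 1.754.
q = 5.67×10⁻⁸ × 3.472×10¹¹ / 1.754.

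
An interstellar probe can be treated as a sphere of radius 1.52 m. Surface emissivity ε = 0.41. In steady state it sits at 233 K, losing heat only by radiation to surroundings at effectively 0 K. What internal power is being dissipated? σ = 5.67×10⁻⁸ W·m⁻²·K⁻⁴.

P ≈ 1990 W

Steady state: P = εσA T⁴.
A = 4πr² = 29.03 m²; T⁴ = (233)⁴ = 2.947×10⁹ K⁴.
P = 0.41 × 5.67×10⁻⁸ × 29.03 × 2.947×10⁹.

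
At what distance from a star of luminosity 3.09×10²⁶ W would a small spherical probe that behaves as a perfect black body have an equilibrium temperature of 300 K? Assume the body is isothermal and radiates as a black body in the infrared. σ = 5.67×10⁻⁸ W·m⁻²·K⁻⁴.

d ≈ 1.16×10¹¹ m

For an isothermal black-emitting sphere, (1−a)S·πr² = σ·4πr²·T⁴ ⇒ S = 4σT⁴/(1−a).
S = 4·5.67×10⁻⁸·(300)⁴/1.00 = 1837 W/m².
Flux falls as S = L/(4πd²), so d = √(L/(4πS)) = √(3.09×10²⁶/(4π·1837)).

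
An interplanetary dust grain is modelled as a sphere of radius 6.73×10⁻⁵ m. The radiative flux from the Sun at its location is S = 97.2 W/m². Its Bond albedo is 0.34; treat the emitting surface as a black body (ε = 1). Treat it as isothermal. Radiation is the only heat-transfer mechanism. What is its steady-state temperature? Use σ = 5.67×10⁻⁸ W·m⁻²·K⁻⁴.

At equilibrium, absorbed power = emitted power.
Absorbing cross-section = πr² = 1.423×10⁻⁸ m²; emitting surface = 4πr² = 5.692×10⁻⁸ m² (ratio 4).
(1−a)S·A_cross = εσ·A_surf·T⁴  ⇒  T⁴ = (1−a)S/(4σ).
T⁴ = 0.660·97.2/(4·5.67×10⁻⁸) = 2.829×10⁸ K⁴.
T = (2.829×10⁸)^(1/4).

T ≈ 130 K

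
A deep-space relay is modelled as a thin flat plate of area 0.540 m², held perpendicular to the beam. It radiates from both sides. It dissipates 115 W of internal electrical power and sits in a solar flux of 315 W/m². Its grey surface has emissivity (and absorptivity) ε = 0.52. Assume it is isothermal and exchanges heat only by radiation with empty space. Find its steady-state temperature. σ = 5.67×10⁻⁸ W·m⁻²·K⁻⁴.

T ≈ 283 K

At steady state, absorbed solar power + internal power = radiated power.
Absorbed: α·S·A_cross = 0.52·315·0.5400 = 88.45 W (cross-section A).
Total input = 88.45 + 115 = 203.5 W.
Radiated: εσ·A_surf·T⁴ with A_surf = 2A = 1.080 m².
T⁴ = 203.5/(0.52·5.67×10⁻⁸·1.080) = 6.389×10⁹ K⁴.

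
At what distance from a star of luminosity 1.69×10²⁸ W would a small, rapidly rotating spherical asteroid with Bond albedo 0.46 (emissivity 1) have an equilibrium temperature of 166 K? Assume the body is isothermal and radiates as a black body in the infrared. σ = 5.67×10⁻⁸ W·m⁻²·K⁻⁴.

d ≈ 2.05×10¹² m

For an isothermal black-emitting sphere, (1−a)S·πr² = σ·4πr²·T⁴ ⇒ S = 4σT⁴/(1−a).
S = 4·5.67×10⁻⁸·(166)⁴/0.540 = 318.9 W/m².
Flux falls as S = L/(4πd²), so d = √(L/(4πS)) = √(1.69×10²⁸/(4π·318.9)).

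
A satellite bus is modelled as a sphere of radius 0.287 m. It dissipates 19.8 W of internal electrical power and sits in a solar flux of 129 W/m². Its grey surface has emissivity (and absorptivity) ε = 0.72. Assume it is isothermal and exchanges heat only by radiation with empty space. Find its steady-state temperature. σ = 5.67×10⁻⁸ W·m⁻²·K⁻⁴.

At steady state, absorbed solar power + internal power = radiated power.
Absorbed: α·S·A_cross = 0.72·129·0.2588 = 24.03 W (cross-section πr²).
Total input = 24.03 + 19.8 = 43.83 W.
Radiated: εσ·A_surf·T⁴ with A_surf = 4πr² = 1.035 m².
T⁴ = 43.83/(0.72·5.67×10⁻⁸·1.035) = 1.037×10⁹ K⁴.

T ≈ 179 K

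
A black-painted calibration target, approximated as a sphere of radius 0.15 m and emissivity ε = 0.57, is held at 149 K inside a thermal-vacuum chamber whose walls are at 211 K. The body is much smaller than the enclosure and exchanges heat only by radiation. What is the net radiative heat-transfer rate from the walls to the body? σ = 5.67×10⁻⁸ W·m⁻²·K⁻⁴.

For a small grey body in a large enclosure: P_net = εσA(T_body⁴ − T_wall⁴).
A = 4πr² = 0.2827 m²; T_body⁴ − T_wall⁴ = 4.929×10⁸ − 1.982×10⁹ = -1.489×10⁹ K⁴.
|P_net| = 0.57·5.67×10⁻⁸·0.2827·1.489×10⁹.

P_net ≈ 13.6 W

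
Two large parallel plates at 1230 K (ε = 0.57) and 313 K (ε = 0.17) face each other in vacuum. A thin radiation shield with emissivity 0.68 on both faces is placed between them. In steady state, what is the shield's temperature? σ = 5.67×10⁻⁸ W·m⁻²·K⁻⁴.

T_s ≈ 1140 K

In steady state the net flux on the hot side equals that on the cold side.
σ(T₁⁴−T_s⁴)/D₁ = σ(T_s⁴−T₂⁴)/D₂, with D₁ = 1/ε₁+1/ε_s−1 = 2.225, D₂ = 1/ε_s+1/ε₂−1 = 6.353.
Solve for T_s⁴: T_s⁴ = (D₂·T₁⁴ + D₁·T₂⁴)/(D₁+D₂) = 1.698×10¹² K⁴.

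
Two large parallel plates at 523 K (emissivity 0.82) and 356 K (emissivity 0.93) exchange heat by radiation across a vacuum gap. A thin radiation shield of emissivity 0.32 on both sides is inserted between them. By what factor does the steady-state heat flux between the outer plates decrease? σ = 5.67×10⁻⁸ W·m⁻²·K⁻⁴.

Without shield: q₀ = σΔ(T⁴)/(1/ε₁+1/ε₂−1) with denominator 1.295.
With shield the two gaps are in series; the resistances add: (1/ε₁+1/ε_s−1)+(1/ε_s+1/ε₂−1) = 3.345+3.200 = 6.545.
Heat-flux ratio q₀/q = 6.545/1.295.

factor ≈ 5.05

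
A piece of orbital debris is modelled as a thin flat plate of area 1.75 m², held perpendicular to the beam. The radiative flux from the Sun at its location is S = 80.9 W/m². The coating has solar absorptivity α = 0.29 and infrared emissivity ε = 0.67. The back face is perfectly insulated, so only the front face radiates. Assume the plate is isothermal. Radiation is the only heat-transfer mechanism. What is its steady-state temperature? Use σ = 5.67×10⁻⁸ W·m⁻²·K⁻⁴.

At equilibrium, absorbed power = emitted power.
Absorbing cross-section = A = 1.750 m²; emitting surface = A = 1.750 m² (ratio 1).
αS·A_cross = εσ·A_surf·T⁴  ⇒  T⁴ = αS/(ε·1σ).
T⁴ = 0.290·80.9/(0.67·1·5.67×10⁻⁸) = 6.176×10⁸ K⁴.
T = (6.176×10⁸)^(1/4).

T ≈ 158 K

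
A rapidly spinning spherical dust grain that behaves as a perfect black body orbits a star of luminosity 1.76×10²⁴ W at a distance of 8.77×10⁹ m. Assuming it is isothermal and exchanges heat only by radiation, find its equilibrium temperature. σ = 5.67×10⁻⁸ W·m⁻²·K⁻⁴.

T ≈ 299 K

First find the stellar flux at distance d: S = L/(4πd²) = 1.76×10²⁴/(4π·(8.77×10⁹)²) = 1821 W/m².
For an isothermal sphere, absorbed (1−a)S·πr² = emitted σ·4πr²·T⁴, so T⁴ = (1−a)S/(4σ).
T⁴ = 1.00·1821/(4·5.67×10⁻⁸) = 8.029×10⁹ K⁴.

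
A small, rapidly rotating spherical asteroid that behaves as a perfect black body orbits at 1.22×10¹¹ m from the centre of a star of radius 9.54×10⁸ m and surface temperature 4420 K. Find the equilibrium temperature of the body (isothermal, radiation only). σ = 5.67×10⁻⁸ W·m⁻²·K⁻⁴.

The star's surface emits σT_*⁴; at distance d the flux is S = σT_*⁴(R_*/d)².
S = 5.67×10⁻⁸·(4420)⁴·(9.54×10⁸/1.22×10¹¹)² = 1323 W/m².
For an isothermal sphere T⁴ = (1−a)S/(4σ) = 5.835×10⁹ K⁴.

T ≈ 276 K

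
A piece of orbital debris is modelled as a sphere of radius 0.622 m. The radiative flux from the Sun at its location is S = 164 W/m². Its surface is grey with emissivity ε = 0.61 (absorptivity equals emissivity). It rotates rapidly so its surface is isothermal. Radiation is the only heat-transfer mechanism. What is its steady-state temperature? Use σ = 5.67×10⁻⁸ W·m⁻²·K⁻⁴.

At equilibrium, absorbed power = emitted power.
Absorbing cross-section = πr² = 1.215 m²; emitting surface = 4πr² = 4.862 m² (ratio 4).
εS·A_cross = εσ·A_surf·T⁴  ⇒  T⁴ = S/(4σ)   (ε cancels).
T⁴ = 164/(4·5.67×10⁻⁸) = 7.231×10⁸ K⁴.
T = (7.231×10⁸)^(1/4).

T ≈ 164 K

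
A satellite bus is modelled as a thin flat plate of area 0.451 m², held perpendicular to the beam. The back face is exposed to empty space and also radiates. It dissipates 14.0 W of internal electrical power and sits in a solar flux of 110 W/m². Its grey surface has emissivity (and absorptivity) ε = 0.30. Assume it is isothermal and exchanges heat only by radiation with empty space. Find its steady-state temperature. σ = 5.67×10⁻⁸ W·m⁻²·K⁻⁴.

T ≈ 208 K

At steady state, absorbed solar power + internal power = radiated power.
Absorbed: α·S·A_cross = 0.30·110·0.4510 = 14.88 W (cross-section A).
Total input = 14.88 + 14.0 = 28.88 W.
Radiated: εσ·A_surf·T⁴ with A_surf = 2A = 0.9020 m².
T⁴ = 28.88/(0.30·5.67×10⁻⁸·0.9020) = 1.882×10⁹ K⁴.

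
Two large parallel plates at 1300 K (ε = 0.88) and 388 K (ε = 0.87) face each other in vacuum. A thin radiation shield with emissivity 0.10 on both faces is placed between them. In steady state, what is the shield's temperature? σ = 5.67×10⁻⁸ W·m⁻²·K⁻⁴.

In steady state the net flux on the hot side equals that on the cold side.
σ(T₁⁴−T_s⁴)/D₁ = σ(T_s⁴−T₂⁴)/D₂, with D₁ = 1/ε₁+1/ε_s−1 = 10.14, D₂ = 1/ε_s+1/ε₂−1 = 10.15.
Solve for T_s⁴: T_s⁴ = (D₂·T₁⁴ + D₁·T₂⁴)/(D₁+D₂) = 1.440×10¹² K⁴.

T_s ≈ 1100 K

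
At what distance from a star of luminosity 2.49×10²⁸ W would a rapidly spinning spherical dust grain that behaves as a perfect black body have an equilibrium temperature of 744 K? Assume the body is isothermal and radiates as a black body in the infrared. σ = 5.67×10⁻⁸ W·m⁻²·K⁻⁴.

For an isothermal black-emitting sphere, (1−a)S·πr² = σ·4πr²·T⁴ ⇒ S = 4σT⁴/(1−a).
S = 4·5.67×10⁻⁸·(744)⁴/1.00 = 69490 W/m².
Flux falls as S = L/(4πd²), so d = √(L/(4πS)) = √(2.49×10²⁸/(4π·69490)).

d ≈ 1.69×10¹¹ m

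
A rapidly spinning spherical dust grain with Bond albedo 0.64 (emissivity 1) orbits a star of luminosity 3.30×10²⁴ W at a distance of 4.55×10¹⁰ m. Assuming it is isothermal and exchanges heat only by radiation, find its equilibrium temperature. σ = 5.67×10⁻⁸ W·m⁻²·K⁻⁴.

T ≈ 119 K

First find the stellar flux at distance d: S = L/(4πd²) = 3.30×10²⁴/(4π·(4.55×10¹⁰)²) = 126.8 W/m².
For an isothermal sphere, absorbed (1−a)S·πr² = emitted σ·4πr²·T⁴, so T⁴ = (1−a)S/(4σ).
T⁴ = 0.360·126.8/(4·5.67×10⁻⁸) = 2.013×10⁸ K⁴.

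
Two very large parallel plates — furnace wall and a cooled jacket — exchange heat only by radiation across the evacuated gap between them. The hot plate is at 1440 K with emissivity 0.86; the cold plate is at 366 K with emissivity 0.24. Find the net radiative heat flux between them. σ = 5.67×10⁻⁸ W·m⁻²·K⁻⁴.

For two infinite grey parallel plates, q = σ(T₁⁴ − T₂⁴)/(1/ε₁ + 1/ε₂ − 1).
T₁⁴ − T₂⁴ = 4.300×10¹² − 1.794×10¹⁰ = 4.282×10¹² K⁴.
1/ε₁ + 1/ε₂ − 1 = 1.163 + 4.167 − 1 = 4.329.
q = 5.67×10⁻⁸ × 4.282×10¹² / 4.329.

q ≈ 56100 W/m²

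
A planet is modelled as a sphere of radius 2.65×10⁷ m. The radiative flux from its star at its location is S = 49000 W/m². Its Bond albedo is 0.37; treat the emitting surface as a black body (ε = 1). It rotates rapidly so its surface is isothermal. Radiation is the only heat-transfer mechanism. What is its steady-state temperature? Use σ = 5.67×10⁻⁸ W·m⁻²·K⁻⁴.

At equilibrium, absorbed power = emitted power.
Absorbing cross-section = πr² = 2.206×10¹⁵ m²; emitting surface = 4πr² = 8.825×10¹⁵ m² (ratio 4).
(1−a)S·A_cross = εσ·A_surf·T⁴  ⇒  T⁴ = (1−a)S/(4σ).
T⁴ = 0.630·49000/(4·5.67×10⁻⁸) = 1.361×10¹¹ K⁴.
T = (1.361×10¹¹)^(1/4).

T ≈ 607 K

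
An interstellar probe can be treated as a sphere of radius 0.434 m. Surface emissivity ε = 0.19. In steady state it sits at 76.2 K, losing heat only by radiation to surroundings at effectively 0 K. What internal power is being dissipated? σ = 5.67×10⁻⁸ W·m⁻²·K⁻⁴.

P ≈ 0.860 W

Steady state: P = εσA T⁴.
A = 4πr² = 2.367 m²; T⁴ = (76.2)⁴ = 3.371×10⁷ K⁴.
P = 0.19 × 5.67×10⁻⁸ × 2.367 × 3.371×10⁷.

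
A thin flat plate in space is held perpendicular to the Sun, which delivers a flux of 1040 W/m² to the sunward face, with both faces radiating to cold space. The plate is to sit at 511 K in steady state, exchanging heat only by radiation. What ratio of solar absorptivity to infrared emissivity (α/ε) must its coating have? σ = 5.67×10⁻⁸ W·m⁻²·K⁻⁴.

α/ε ≈ 7.43

Balance: αS·A = εσ·2A·T⁴ ⇒ α/ε = 2σT⁴/S.
α/ε = 2·5.67×10⁻⁸·(511)⁴/1040 = 2·5.67×10⁻⁸·6.818×10¹⁰/1040.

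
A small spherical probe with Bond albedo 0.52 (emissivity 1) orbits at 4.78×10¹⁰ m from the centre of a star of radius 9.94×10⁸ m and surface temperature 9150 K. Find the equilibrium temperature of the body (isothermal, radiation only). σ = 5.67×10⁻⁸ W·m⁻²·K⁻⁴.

The star's surface emits σT_*⁴; at distance d the flux is S = σT_*⁴(R_*/d)².
S = 5.67×10⁻⁸·(9150)⁴·(9.94×10⁸/4.78×10¹⁰)² = 1.719×10⁵ W/m².
For an isothermal sphere T⁴ = (1−a)S/(4σ) = 3.637×10¹¹ K⁴.

T ≈ 777 K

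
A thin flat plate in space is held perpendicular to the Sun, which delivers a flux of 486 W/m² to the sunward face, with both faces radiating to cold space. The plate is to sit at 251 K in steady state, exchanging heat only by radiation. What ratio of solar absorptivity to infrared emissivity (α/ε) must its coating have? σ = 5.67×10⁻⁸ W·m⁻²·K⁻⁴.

α/ε ≈ 0.926

Balance: αS·A = εσ·2A·T⁴ ⇒ α/ε = 2σT⁴/S.
α/ε = 2·5.67×10⁻⁸·(251)⁴/486 = 2·5.67×10⁻⁸·3.969×10⁹/486.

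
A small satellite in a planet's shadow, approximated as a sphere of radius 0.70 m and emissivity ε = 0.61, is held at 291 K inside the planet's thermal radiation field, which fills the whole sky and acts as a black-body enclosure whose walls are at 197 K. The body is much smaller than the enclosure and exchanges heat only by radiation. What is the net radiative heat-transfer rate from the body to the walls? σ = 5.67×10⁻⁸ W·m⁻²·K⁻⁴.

P_net ≈ 1210 W

For a small grey body in a large enclosure: P_net = εσA(T_body⁴ − T_wall⁴).
A = 4πr² = 6.158 m²; T_body⁴ − T_wall⁴ = 7.171×10⁹ − 1.506×10⁹ = 5.665×10⁹ K⁴.
|P_net| = 0.61·5.67×10⁻⁸·6.158·5.665×10⁹.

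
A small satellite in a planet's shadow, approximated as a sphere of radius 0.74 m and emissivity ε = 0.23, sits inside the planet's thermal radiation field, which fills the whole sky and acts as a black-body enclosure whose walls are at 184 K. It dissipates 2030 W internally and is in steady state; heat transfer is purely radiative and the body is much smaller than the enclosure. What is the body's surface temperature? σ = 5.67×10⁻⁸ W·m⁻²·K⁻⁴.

T ≈ 393 K

For a small grey body in a large enclosure, net radiated power = εσA(T⁴ − T_w⁴).
Steady state: P = εσA(T⁴ − T_w⁴) with A = 4πr² = 6.881 m².
T⁴ = P/(εσA) + T_w⁴ = 2030/(0.23·5.67×10⁻⁸·6.881) + (184)⁴
    = 2.262×10¹⁰ + 1.146×10⁹ = 2.377×10¹⁰ K⁴.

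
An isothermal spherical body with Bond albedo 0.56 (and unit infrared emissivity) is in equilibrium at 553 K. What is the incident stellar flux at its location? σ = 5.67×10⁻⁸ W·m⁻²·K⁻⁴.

(1−a)S·πr² = σ·4πr²·T⁴ ⇒ S = 4σT⁴/(1−a).
S = 4·5.67×10⁻⁸·9.352×10¹⁰/0.440.

S ≈ 48200 W/m²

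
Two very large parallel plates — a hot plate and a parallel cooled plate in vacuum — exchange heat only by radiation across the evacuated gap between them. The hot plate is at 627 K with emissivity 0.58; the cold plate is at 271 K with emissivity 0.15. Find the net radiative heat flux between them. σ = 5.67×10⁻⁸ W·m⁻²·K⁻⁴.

For two infinite grey parallel plates, q = σ(T₁⁴ − T₂⁴)/(1/ε₁ + 1/ε₂ − 1).
T₁⁴ − T₂⁴ = 1.546×10¹¹ − 5.394×10⁹ = 1.492×10¹¹ K⁴.
1/ε₁ + 1/ε₂ − 1 = 1.724 + 6.667 − 1 = 7.391.
q = 5.67×10⁻⁸ × 1.492×10¹¹ / 7.391.

q ≈ 1140 W/m²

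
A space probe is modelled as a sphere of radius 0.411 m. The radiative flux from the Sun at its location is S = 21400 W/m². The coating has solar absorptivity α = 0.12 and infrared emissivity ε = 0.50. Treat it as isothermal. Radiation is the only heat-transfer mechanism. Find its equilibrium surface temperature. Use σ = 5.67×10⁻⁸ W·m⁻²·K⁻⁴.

T ≈ 388 K

At equilibrium, absorbed power = emitted power.
Absorbing cross-section = πr² = 0.5307 m²; emitting surface = 4πr² = 2.123 m² (ratio 4).
αS·A_cross = εσ·A_surf·T⁴  ⇒  T⁴ = αS/(ε·4σ).
T⁴ = 0.120·21400/(0.50·4·5.67×10⁻⁸) = 2.265×10¹⁰ K⁴.
T = (2.265×10¹⁰)^(1/4).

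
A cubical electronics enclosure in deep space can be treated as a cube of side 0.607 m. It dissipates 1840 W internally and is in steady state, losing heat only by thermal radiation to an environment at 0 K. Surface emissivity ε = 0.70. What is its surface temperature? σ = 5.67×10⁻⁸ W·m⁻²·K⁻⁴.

T ≈ 381 K

Steady state: internal power = radiated power, P = εσA T⁴.
Radiating area A = 6L² = 2.211 m².
T⁴ = P/(εσA) = 1840/(0.70·5.67×10⁻⁸·2.211) = 2.097×10¹⁰ K⁴.
T = (2.097×10¹⁰)^(1/4).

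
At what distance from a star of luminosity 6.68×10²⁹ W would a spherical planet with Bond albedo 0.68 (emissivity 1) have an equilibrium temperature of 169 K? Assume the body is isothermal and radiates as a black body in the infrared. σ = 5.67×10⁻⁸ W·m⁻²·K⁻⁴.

For an isothermal black-emitting sphere, (1−a)S·πr² = σ·4πr²·T⁴ ⇒ S = 4σT⁴/(1−a).
S = 4·5.67×10⁻⁸·(169)⁴/0.320 = 578.1 W/m².
Flux falls as S = L/(4πd²), so d = √(L/(4πS)) = √(6.68×10²⁹/(4π·578.1)).

d ≈ 9.59×10¹² m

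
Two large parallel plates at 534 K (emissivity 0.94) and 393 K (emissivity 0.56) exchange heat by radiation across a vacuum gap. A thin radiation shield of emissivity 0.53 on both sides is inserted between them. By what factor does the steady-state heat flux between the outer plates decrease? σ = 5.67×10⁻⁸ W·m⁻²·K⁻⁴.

factor ≈ 2.50

Without shield: q₀ = σΔ(T⁴)/(1/ε₁+1/ε₂−1) with denominator 1.850.
With shield the two gaps are in series; the resistances add: (1/ε₁+1/ε_s−1)+(1/ε_s+1/ε₂−1) = 1.951+2.673 = 4.623.
Heat-flux ratio q₀/q = 4.623/1.850.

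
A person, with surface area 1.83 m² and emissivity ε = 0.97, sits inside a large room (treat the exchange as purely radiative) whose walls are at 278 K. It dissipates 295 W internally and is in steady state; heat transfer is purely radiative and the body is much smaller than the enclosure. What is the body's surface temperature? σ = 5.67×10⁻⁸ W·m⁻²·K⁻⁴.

For a small grey body in a large enclosure, net radiated power = εσA(T⁴ − T_w⁴).
Steady state: P = εσA(T⁴ − T_w⁴) with A = 1.83 m².
T⁴ = P/(εσA) + T_w⁴ = 295/(0.97·5.67×10⁻⁸·1.830) + (278)⁴
    = 2.931×10⁹ + 5.973×10⁹ = 8.904×10⁹ K⁴.

T ≈ 307 K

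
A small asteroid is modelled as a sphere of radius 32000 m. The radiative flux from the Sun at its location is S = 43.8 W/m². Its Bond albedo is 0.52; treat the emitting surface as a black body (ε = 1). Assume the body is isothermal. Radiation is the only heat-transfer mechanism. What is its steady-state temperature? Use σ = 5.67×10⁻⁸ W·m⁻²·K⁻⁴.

At equilibrium, absorbed power = emitted power.
Absorbing cross-section = πr² = 3.217×10⁹ m²; emitting surface = 4πr² = 1.287×10¹⁰ m² (ratio 4).
(1−a)S·A_cross = εσ·A_surf·T⁴  ⇒  T⁴ = (1−a)S/(4σ).
T⁴ = 0.480·43.8/(4·5.67×10⁻⁸) = 9.270×10⁷ K⁴.
T = (9.270×10⁷)^(1/4).

T ≈ 98.1 K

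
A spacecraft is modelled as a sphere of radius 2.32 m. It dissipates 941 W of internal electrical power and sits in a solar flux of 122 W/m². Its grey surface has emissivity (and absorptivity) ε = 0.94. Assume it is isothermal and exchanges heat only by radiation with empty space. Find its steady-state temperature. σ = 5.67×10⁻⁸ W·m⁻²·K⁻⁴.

T ≈ 168 K

At steady state, absorbed solar power + internal power = radiated power.
Absorbed: α·S·A_cross = 0.94·122·16.91 = 1939 W (cross-section πr²).
Total input = 1939 + 941 = 2880 W.
Radiated: εσ·A_surf·T⁴ with A_surf = 4πr² = 67.64 m².
T⁴ = 2880/(0.94·5.67×10⁻⁸·67.64) = 7.990×10⁸ K⁴.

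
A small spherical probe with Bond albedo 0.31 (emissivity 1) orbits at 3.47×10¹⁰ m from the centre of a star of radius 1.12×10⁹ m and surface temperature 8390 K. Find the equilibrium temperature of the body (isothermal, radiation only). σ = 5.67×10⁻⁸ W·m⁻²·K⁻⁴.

The star's surface emits σT_*⁴; at distance d the flux is S = σT_*⁴(R_*/d)².
S = 5.67×10⁻⁸·(8390)⁴·(1.12×10⁹/3.47×10¹⁰)² = 2.927×10⁵ W/m².
For an isothermal sphere T⁴ = (1−a)S/(4σ) = 8.905×10¹¹ K⁴.

T ≈ 971 K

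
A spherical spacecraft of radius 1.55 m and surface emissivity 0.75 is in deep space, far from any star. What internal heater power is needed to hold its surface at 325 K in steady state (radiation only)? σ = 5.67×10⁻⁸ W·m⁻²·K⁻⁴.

P ≈ 14300 W

P = εσ·4πr²·T⁴.
4πr² = 30.19 m²; T⁴ = 1.116×10¹⁰ K⁴.
P = 0.75·5.67×10⁻⁸·30.19·1.116×10¹⁰.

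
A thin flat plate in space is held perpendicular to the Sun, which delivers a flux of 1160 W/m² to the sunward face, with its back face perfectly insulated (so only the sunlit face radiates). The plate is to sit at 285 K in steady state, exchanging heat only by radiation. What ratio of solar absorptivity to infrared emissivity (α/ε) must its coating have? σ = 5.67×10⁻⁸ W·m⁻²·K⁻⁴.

Balance: αS·A = εσ·1A·T⁴ ⇒ α/ε = σT⁴/S.
α/ε = 5.67×10⁻⁸·(285)⁴/1160 = 5.67×10⁻⁸·6.598×10⁹/1160.

α/ε ≈ 0.322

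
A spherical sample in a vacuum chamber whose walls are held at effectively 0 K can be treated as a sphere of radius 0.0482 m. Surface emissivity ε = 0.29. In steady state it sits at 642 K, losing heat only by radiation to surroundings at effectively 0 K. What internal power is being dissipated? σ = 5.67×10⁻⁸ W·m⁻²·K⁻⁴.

P ≈ 81.6 W

Steady state: P = εσA T⁴.
A = 4πr² = 0.02919 m²; T⁴ = (642)⁴ = 1.699×10¹¹ K⁴.
P = 0.29 × 5.67×10⁻⁸ × 0.02919 × 1.699×10¹¹.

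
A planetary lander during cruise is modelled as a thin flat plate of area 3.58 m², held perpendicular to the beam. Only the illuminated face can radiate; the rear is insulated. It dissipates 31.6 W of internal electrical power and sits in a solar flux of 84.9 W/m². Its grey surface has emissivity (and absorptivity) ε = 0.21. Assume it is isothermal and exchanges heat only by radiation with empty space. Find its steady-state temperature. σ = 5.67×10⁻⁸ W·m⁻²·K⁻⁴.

At steady state, absorbed solar power + internal power = radiated power.
Absorbed: α·S·A_cross = 0.21·84.9·3.580 = 63.83 W (cross-section A).
Total input = 63.83 + 31.6 = 95.43 W.
Radiated: εσ·A_surf·T⁴ with A_surf = A = 3.580 m².
T⁴ = 95.43/(0.21·5.67×10⁻⁸·3.580) = 2.239×10⁹ K⁴.

T ≈ 218 K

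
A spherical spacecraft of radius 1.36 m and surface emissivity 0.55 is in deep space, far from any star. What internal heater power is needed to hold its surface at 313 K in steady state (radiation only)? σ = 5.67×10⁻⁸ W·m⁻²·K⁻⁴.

P ≈ 6960 W

P = εσ·4πr²·T⁴.
4πr² = 23.24 m²; T⁴ = 9.598×10⁹ K⁴.
P = 0.55·5.67×10⁻⁸·23.24·9.598×10⁹.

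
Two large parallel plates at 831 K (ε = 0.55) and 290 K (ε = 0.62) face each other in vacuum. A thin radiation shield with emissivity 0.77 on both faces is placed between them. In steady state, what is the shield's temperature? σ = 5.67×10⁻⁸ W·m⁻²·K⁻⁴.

In steady state the net flux on the hot side equals that on the cold side.
σ(T₁⁴−T_s⁴)/D₁ = σ(T_s⁴−T₂⁴)/D₂, with D₁ = 1/ε₁+1/ε_s−1 = 2.117, D₂ = 1/ε_s+1/ε₂−1 = 1.912.
Solve for T_s⁴: T_s⁴ = (D₂·T₁⁴ + D₁·T₂⁴)/(D₁+D₂) = 2.300×10¹¹ K⁴.

T_s ≈ 693 K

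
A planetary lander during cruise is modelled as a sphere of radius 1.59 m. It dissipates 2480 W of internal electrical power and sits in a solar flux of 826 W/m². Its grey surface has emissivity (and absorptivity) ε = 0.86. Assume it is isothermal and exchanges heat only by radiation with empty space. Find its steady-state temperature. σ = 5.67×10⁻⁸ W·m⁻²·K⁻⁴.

T ≈ 269 K

At steady state, absorbed solar power + internal power = radiated power.
Absorbed: α·S·A_cross = 0.86·826·7.942 = 5642 W (cross-section πr²).
Total input = 5642 + 2480 = 8122 W.
Radiated: εσ·A_surf·T⁴ with A_surf = 4πr² = 31.77 m².
T⁴ = 8122/(0.86·5.67×10⁻⁸·31.77) = 5.243×10⁹ K⁴.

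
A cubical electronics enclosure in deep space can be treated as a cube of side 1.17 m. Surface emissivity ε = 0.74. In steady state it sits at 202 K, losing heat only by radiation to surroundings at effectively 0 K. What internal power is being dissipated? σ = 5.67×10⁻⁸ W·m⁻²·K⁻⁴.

P ≈ 574 W

Steady state: P = εσA T⁴.
A = 6L² = 8.213 m²; T⁴ = (202)⁴ = 1.665×10⁹ K⁴.
P = 0.74 × 5.67×10⁻⁸ × 8.213 × 1.665×10⁹.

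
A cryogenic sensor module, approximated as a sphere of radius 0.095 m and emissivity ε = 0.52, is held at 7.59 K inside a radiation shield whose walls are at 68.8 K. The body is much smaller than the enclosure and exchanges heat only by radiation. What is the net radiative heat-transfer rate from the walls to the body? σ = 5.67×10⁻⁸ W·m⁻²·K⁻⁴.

For a small grey body in a large enclosure: P_net = εσA(T_body⁴ − T_wall⁴).
A = 4πr² = 0.1134 m²; T_body⁴ − T_wall⁴ = 3319 − 2.241×10⁷ = -2.240×10⁷ K⁴.
|P_net| = 0.52·5.67×10⁻⁸·0.1134·2.240×10⁷.

P_net ≈ 0.0749 W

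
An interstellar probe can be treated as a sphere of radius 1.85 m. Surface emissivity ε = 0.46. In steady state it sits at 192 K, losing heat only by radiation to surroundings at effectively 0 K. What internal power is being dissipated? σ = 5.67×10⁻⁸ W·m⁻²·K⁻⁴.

P ≈ 1520 W

Steady state: P = εσA T⁴.
A = 4πr² = 43.01 m²; T⁴ = (192)⁴ = 1.359×10⁹ K⁴.
P = 0.46 × 5.67×10⁻⁸ × 43.01 × 1.359×10⁹.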